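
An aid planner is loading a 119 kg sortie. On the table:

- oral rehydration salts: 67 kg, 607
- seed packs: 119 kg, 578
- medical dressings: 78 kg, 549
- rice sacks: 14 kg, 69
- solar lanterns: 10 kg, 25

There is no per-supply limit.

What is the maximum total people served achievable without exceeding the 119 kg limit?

839

The ratio ordering already packs tightly: oral rehydration salts + 3×rice sacks + solar lanterns, 119 kg, 839.
No other feasible combination exceeds 839.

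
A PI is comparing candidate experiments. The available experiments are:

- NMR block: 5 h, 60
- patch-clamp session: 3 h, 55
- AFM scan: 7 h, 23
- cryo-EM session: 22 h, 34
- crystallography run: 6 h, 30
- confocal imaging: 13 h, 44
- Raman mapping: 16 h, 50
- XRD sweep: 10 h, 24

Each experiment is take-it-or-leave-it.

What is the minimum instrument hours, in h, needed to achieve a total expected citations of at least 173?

Minimise h subject to total expected citations ≥ 173.
NMR block + patch-clamp session + crystallography run + confocal imaging reaches 189 using 27 h.
Any bundle with less than 27 h falls short of 173.

27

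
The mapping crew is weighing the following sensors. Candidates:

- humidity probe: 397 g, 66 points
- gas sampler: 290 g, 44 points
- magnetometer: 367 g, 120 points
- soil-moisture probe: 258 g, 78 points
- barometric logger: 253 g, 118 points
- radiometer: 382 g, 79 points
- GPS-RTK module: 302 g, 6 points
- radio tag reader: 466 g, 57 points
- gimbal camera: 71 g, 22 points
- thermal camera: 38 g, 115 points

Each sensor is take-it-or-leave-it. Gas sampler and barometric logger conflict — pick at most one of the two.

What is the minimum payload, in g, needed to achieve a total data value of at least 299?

549

Minimise g subject to total data value ≥ 299.
soil-moisture probe + barometric logger + thermal camera: 311 data value at 549 g.
No combination under 549 g hits 299.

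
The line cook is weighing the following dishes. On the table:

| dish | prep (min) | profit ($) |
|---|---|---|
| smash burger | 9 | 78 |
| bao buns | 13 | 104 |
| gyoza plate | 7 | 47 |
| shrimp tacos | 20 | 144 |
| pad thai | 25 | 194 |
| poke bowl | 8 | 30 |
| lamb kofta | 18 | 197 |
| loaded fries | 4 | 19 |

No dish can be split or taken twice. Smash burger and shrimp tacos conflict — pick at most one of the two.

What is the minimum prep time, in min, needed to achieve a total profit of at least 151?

Need the lightest bundle worth ≥ 151.
Taking lamb kofta gives 197 (≥ 151) for 18 min.
Any bundle with less than 18 min falls short of 151.

18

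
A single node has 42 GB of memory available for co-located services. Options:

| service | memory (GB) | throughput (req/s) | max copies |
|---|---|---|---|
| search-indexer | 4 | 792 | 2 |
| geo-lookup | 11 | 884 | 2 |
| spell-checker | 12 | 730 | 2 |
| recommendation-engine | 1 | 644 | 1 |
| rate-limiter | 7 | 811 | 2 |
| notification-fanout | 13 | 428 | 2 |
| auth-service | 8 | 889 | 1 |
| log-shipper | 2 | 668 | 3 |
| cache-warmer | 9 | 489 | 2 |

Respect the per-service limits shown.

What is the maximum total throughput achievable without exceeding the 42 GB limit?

Density check — recommendation-engine 644.00, log-shipper 334.00, search-indexer 198.00 are the best per GB.
The ratio heuristic lands on 2×search-indexer + recommendation-engine + 2×rate-limiter + auth-service + 3×log-shipper (6743) but leaves 5 GB idle.
The 7 GB tied up in rate-limiter is better spent on geo-lookup — total rises to 6816 (41 GB).
That's the maximum — no swap from here does better than 6816.

6816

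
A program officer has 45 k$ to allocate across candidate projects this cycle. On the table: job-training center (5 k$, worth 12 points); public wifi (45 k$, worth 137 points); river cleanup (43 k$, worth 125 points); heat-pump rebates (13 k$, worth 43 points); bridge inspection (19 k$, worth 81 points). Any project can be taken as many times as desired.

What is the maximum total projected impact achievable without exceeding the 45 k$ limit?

Density check — bridge inspection 4.26, heat-pump rebates 3.31, public wifi 3.04 are the best per k$.
The ratio ordering already packs tightly: job-training center + 2×bridge inspection, 43 k$, 174.
The spare 2 k$ is too small for any remaining project, and no exchange beats 174.

174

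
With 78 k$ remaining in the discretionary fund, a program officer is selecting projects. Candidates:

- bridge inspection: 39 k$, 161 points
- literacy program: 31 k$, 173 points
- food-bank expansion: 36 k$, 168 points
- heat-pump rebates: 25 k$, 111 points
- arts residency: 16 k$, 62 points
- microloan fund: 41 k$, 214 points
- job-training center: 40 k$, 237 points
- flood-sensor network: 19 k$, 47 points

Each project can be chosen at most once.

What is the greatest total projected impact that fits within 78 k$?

410

Taking literacy program + job-training center: 71 k$ used, 410 in projected impact.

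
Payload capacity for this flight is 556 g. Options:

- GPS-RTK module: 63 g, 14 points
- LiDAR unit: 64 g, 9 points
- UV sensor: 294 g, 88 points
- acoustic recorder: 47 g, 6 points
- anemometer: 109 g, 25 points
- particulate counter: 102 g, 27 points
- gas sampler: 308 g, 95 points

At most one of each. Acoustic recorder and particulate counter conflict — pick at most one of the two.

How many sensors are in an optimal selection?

3

The maximum data value within 556 g is 147.
anemometer + particulate counter + gas sampler hits 147 at 519 g.
All optima have 3 sensors.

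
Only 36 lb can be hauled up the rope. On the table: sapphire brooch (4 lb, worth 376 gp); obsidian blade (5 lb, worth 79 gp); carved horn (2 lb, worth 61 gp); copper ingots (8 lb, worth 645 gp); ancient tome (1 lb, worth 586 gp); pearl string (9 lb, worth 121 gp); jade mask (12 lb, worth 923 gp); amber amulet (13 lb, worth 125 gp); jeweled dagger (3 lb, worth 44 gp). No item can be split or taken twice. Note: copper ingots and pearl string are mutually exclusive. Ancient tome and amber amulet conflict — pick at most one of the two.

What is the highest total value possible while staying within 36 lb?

Sapphire brooch + obsidian blade + carved horn + copper ingots + ancient tome + jade mask + jeweled dagger uses 35 of the 36 lb and totals 2714.
Next best is sapphire brooch + obsidian blade + carved horn + copper ingots + ancient tome + jade mask at 2670 (32 lb) — short by 44.

2714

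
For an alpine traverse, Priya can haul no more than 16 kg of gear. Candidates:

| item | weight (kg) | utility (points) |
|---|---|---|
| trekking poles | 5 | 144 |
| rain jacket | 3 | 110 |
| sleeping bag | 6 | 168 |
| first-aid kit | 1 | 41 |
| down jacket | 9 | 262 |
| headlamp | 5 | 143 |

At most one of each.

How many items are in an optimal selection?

Optimal total is 471.
One optimal bundle: sleeping bag + first-aid kit + down jacket (16 kg).
Any selection reaching 471 contains exactly 3 items.

3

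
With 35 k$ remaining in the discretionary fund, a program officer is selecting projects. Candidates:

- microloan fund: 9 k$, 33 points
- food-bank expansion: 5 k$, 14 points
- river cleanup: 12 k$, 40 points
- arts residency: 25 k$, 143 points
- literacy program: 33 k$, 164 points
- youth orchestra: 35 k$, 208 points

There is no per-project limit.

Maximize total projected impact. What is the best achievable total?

Taking youth orchestra: 35 k$ used, 208 in projected impact.
No other feasible combination exceeds 208.

208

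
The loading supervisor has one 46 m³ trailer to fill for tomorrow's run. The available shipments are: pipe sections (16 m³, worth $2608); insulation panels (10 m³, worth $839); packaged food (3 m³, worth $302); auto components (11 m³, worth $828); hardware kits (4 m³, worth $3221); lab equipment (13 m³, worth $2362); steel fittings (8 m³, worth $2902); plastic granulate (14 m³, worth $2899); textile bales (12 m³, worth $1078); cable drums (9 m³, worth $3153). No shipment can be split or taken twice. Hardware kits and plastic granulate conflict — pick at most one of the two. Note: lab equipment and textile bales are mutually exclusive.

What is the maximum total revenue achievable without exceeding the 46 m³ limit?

12477

By revenue per m³: hardware kits 805.25, steel fittings 362.75, cable drums 350.33, plastic granulate 207.07 lead.
Best packing: insulation panels + hardware kits + lab equipment + steel fittings + cable drums — 44 m³, 12477 total.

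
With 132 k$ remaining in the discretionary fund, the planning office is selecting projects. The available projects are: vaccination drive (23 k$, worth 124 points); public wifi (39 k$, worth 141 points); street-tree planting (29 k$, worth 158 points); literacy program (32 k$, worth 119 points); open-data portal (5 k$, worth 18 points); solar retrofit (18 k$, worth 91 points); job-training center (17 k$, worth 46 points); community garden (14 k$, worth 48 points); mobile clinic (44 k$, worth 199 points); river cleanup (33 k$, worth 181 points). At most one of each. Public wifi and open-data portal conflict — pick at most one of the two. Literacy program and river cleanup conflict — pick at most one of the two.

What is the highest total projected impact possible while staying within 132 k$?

662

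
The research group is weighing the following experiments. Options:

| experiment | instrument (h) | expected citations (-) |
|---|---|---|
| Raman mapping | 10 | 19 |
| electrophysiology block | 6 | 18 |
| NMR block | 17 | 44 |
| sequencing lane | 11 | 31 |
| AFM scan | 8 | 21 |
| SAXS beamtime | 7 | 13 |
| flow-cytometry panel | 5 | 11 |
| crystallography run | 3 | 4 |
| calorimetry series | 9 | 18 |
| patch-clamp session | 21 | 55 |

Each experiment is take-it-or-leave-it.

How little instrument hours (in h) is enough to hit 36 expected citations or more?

14

Need the lightest bundle worth ≥ 36.
electrophysiology block + AFM scan: 39 expected citations at 14 h.
No combination under 14 h hits 36.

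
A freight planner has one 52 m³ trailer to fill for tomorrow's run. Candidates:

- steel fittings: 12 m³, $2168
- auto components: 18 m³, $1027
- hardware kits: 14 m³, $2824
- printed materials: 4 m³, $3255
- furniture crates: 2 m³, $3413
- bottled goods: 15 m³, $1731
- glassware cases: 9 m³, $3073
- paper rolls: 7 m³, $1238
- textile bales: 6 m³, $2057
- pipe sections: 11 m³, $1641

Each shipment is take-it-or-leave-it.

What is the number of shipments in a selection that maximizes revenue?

7

Best achievable revenue is 16845.
steel fittings + printed materials + furniture crates + glassware cases + paper rolls + textile bales + pipe sections hits 16845 at 51 m³.
Every optimal selection uses 7 shipments.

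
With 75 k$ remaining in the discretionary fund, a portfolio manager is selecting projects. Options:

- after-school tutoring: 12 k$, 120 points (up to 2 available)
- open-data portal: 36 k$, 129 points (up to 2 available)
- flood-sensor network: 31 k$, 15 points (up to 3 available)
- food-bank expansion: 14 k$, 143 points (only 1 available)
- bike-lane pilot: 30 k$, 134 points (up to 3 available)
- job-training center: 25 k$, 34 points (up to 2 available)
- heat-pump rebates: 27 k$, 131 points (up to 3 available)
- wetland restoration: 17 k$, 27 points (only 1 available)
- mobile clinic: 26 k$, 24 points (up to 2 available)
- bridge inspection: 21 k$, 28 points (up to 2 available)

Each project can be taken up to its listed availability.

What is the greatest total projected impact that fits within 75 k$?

Greedy by ratio would take 2×after-school tutoring + food-bank expansion + heat-pump rebates: 65 k$ used, total 514.
Replace heat-pump rebates with bike-lane pilot: the trade gains 3 net, giving 517 at 68 k$.

517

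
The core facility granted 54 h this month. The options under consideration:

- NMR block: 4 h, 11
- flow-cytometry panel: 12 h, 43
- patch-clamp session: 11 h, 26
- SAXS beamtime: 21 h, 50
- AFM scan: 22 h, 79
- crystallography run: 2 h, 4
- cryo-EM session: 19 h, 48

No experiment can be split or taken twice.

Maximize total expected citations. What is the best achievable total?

Filling by ratio: NMR block + flow-cytometry panel + patch-clamp session + AFM scan + crystallography run for 163, with 3 h left unused.
Replace NMR block and patch-clamp session and crystallography run with cryo-EM session: the trade gains 7 net, giving 170 at 53 h.
No other feasible combination exceeds 170.

170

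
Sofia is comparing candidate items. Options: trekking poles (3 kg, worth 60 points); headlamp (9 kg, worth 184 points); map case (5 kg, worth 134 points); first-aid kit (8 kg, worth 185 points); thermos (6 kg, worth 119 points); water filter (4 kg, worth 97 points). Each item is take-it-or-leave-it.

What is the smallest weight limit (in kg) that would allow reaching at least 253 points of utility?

Minimise kg subject to total utility ≥ 253.
map case + thermos reaches 253 using 11 kg.
Below 11 kg the best achievable stays under 253.

11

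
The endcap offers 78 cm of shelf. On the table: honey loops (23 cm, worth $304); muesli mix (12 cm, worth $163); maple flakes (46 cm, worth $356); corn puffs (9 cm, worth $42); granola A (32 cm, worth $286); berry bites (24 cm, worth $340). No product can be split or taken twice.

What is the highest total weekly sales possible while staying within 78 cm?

849

The ratio ordering already packs tightly: honey loops + muesli mix + corn puffs + berry bites, 68 cm, 849.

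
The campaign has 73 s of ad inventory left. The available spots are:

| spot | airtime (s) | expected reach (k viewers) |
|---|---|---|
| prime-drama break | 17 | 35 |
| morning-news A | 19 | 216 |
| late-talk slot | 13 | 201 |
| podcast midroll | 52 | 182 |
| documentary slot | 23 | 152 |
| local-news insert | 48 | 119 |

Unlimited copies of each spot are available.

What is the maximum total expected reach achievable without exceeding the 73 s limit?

By expected reach per s: late-talk slot 15.46, morning-news A 11.37, documentary slot 6.61, podcast midroll 3.50 lead.
Filling by ratio: 5×late-talk slot for 1005, with 8 s left unused.
Dropping late-talk slot frees 13 s; slotting in morning-news A (19 s) lifts the total to 1020 at 71 s.
The spare 2 s is too small for any remaining spot, and no exchange beats 1020.

1020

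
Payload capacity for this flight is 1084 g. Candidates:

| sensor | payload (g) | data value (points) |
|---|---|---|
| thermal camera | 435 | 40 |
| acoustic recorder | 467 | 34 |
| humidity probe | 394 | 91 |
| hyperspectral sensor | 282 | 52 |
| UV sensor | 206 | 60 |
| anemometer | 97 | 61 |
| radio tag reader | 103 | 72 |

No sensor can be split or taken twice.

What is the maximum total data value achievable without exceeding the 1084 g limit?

336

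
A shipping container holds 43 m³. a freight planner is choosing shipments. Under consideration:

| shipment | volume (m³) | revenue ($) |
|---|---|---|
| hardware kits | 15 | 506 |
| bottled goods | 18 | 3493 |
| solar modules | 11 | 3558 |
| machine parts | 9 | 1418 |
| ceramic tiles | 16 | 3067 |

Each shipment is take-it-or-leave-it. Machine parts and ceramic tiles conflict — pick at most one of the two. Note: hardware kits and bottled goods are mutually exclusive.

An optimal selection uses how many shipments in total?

Best achievable revenue is 8469.
bottled goods + solar modules + machine parts hits 8469 at 38 m³.
Any selection reaching 8469 contains exactly 3 shipments.

3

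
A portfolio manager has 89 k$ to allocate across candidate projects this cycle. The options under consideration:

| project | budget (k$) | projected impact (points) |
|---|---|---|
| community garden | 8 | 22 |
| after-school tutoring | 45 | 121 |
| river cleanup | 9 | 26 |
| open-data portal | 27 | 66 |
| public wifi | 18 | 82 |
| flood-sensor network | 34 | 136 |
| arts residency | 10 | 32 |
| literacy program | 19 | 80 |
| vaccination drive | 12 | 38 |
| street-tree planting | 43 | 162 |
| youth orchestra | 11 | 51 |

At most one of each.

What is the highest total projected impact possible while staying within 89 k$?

The ratio heuristic lands on public wifi + flood-sensor network + literacy program + youth orchestra (349) but leaves 7 k$ idle.
Dropping youth orchestra frees 11 k$; slotting in community garden + arts residency (18 k$) lifts the total to 352 at 89 k$.
Runner-up river cleanup + public wifi + literacy program + street-tree planting tops out at 350.

352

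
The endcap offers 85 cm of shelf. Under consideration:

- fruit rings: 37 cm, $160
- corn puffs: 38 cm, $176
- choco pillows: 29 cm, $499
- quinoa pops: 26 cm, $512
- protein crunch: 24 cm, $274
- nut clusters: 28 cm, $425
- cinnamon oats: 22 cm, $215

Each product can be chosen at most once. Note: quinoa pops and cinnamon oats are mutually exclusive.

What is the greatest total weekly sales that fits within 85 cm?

1436

Best packing: choco pillows + quinoa pops + nut clusters — 83 cm, 1436 total.
That's the maximum — no feasible swap from here does better than 1436.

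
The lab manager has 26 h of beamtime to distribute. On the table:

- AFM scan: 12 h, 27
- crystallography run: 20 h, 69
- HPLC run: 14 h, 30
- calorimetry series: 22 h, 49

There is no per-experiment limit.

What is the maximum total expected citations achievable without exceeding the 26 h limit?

69

Density check — crystallography run 3.45, AFM scan 2.25, calorimetry series 2.23, HPLC run 2.14 are the best per h.
Taking crystallography run: 20 h used, 69 in expected citations.
Nothing else within 26 h beats 69.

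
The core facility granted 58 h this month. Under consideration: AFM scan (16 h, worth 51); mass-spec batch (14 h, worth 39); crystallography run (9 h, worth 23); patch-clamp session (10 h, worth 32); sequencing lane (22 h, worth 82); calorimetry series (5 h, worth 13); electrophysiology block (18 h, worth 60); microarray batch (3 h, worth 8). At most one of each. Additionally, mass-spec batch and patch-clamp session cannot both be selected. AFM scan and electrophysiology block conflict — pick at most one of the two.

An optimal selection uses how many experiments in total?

5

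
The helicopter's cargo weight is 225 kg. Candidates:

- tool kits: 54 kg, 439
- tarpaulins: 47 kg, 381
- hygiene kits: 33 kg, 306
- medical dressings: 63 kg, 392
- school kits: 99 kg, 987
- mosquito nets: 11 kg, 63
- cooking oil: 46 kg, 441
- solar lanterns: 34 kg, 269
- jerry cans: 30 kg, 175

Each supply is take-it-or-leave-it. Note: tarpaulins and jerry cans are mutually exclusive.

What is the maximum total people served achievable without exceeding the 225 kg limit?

Best packing: tarpaulins + hygiene kits + school kits + cooking oil — 225 kg, 2115 total.
Runner-up hygiene kits + school kits + mosquito nets + cooking oil + solar lanterns tops out at 2066.

2115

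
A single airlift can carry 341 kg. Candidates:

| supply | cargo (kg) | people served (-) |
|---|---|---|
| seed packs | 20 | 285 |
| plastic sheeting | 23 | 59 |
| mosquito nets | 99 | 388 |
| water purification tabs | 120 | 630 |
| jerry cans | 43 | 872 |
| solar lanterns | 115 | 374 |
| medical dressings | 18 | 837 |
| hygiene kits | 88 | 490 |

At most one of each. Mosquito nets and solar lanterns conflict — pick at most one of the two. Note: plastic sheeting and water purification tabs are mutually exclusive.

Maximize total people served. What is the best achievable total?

3114

Best packing: seed packs + water purification tabs + jerry cans + medical dressings + hygiene kits — 289 kg, 3114 total.
That's the maximum — no feasible swap from here does better than 3114.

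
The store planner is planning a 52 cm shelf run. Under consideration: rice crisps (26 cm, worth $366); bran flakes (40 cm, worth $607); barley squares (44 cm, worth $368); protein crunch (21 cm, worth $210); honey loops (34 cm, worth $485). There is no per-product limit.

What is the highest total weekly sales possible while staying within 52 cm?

732

The ratio heuristic lands on bran flakes (607) but leaves 12 cm idle.
The 40 cm tied up in bran flakes is better spent on 2×rice crisps — total rises to 732 (52 cm).
That's the maximum — no swap from here does better than 732.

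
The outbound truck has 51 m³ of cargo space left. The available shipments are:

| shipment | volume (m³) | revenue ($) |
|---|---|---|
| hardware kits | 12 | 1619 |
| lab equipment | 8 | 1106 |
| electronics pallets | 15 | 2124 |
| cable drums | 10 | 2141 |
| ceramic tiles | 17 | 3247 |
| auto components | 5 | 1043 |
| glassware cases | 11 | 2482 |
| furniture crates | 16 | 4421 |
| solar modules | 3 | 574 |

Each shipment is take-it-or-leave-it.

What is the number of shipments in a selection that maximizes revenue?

5

Best achievable revenue is 11426.
One optimal bundle: cable drums + ceramic tiles + auto components + furniture crates + solar modules (51 m³).
Every optimal selection uses 5 shipments.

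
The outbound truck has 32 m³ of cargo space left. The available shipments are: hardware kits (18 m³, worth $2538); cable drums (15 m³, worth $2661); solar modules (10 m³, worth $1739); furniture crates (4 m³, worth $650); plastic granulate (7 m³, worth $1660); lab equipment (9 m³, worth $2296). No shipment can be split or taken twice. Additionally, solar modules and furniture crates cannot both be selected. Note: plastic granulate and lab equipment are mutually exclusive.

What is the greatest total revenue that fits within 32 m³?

Ranking by ratio (revenue/m³): lab equipment 255.11, plastic granulate 237.14, cable drums 177.40.
Cable drums + solar modules + plastic granulate uses 32 of the 32 m³ and totals 6060.

6060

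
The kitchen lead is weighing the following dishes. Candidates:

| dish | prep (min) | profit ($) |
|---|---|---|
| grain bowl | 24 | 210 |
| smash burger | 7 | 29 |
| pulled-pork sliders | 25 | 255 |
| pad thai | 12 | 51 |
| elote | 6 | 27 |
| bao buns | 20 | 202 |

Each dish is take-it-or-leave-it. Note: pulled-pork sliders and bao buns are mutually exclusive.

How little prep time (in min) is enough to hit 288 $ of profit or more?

37

Minimise min subject to total profit ≥ 288.
pulled-pork sliders + pad thai reaches 306 using 37 min.
No combination under 37 min hits 288.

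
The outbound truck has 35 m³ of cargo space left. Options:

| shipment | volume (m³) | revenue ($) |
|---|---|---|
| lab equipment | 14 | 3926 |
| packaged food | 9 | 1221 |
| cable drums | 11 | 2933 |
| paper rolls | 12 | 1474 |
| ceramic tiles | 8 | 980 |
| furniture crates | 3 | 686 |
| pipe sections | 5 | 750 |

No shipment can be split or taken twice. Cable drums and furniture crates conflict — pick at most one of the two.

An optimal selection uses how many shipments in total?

Optimal total is 8080.
lab equipment + packaged food + cable drums hits 8080 at 34 m³.
All optima have 3 shipments.

3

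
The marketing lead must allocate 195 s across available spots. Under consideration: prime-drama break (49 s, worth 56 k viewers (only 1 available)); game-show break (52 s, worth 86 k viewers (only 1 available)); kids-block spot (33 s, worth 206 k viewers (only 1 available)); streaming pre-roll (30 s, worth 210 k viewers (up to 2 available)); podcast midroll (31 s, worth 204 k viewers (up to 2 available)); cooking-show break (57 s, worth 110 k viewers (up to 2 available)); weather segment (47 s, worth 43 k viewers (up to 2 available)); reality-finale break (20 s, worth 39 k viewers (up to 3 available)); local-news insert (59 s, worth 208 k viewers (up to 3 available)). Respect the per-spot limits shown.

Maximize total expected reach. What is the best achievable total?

1112

Density check — streaming pre-roll 7.00, podcast midroll 6.58, kids-block spot 6.24, local-news insert 3.53 are the best per s.
Taking kids-block spot + 2×streaming pre-roll + 2×podcast midroll + 2×reality-finale break: 195 s used, 1112 in expected reach.
Every other selection either busts 195 s or exceeds an availability limit or fails to beat 1112.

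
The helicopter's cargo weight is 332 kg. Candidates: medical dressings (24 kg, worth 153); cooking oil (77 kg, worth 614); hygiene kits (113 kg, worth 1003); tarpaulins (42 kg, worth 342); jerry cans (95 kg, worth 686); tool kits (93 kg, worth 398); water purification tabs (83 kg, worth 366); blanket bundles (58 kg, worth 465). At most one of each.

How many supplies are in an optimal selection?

Optimal total is 2649.
One optimal bundle: medical dressings + hygiene kits + tarpaulins + jerry cans + blanket bundles (332 kg).
Every optimal selection uses 5 supplies.

5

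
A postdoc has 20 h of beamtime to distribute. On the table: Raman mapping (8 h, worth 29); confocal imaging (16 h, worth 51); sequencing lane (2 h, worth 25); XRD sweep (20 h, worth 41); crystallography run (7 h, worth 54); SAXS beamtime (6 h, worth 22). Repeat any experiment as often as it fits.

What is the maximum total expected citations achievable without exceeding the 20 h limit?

250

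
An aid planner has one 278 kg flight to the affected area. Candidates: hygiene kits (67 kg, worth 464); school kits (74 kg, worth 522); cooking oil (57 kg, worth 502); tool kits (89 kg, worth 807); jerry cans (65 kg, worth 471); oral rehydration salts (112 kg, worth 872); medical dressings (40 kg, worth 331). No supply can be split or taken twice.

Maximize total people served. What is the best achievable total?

2244

The ratio heuristic lands on cooking oil + tool kits + jerry cans + medical dressings (2111) but leaves 27 kg idle.
Replace medical dressings with hygiene kits: the trade gains 133 net, giving 2244 at 278 kg.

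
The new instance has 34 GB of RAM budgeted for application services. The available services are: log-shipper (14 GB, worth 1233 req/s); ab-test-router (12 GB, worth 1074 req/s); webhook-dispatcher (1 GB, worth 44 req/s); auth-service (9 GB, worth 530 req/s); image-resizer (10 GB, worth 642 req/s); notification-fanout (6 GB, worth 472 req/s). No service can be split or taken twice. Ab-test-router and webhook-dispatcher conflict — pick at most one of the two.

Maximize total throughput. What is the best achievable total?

2779

Taking log-shipper + ab-test-router + notification-fanout: 32 GB used, 2779 in throughput.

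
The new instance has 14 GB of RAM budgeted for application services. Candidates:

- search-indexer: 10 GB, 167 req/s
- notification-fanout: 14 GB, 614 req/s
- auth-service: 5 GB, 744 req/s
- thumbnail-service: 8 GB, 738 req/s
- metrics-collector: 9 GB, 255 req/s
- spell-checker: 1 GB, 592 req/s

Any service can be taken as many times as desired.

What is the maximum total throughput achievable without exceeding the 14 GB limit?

8288

By throughput per GB: spell-checker 592.00, auth-service 148.80, thumbnail-service 92.25, notification-fanout 43.86 lead.
14×spell-checker uses 14 of the 14 GB and totals 8288.
Nothing else within 14 GB beats 8288.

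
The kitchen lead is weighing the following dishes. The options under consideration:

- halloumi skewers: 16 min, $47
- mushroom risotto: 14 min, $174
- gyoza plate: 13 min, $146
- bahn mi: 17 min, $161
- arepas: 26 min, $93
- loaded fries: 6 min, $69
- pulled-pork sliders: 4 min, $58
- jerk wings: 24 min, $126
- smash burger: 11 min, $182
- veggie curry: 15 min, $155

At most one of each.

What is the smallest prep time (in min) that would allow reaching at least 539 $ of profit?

Need the lightest bundle worth ≥ 539.
mushroom risotto + gyoza plate + pulled-pork sliders + smash burger: 560 profit at 42 min.
Any bundle with less than 42 min falls short of 539.

42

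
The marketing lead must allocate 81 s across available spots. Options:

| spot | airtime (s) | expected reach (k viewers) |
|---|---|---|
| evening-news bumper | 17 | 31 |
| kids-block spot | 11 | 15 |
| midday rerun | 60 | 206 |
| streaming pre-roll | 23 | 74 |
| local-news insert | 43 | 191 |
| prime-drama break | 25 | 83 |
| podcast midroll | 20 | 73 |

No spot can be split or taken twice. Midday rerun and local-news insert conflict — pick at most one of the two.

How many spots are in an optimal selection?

3

The maximum expected reach within 81 s is 295.
One optimal bundle: evening-news bumper + local-news insert + podcast midroll (80 s).
Any selection reaching 295 contains exactly 3 spots.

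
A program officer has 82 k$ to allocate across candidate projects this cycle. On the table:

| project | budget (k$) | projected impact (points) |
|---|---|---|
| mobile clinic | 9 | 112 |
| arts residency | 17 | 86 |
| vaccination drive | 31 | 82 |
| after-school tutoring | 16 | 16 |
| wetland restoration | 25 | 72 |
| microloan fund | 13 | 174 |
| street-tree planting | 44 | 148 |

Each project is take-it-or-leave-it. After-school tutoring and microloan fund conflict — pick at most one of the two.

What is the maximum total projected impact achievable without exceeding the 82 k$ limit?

Taking mobile clinic + arts residency + vaccination drive + microloan fund: 70 k$ used, 454 in projected impact.

454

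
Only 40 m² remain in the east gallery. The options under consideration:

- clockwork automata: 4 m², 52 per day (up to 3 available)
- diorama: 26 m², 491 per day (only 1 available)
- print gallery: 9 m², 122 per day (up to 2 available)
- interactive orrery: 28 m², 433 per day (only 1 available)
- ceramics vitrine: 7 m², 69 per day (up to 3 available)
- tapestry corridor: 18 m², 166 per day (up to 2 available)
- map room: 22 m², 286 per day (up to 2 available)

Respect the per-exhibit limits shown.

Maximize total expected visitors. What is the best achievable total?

665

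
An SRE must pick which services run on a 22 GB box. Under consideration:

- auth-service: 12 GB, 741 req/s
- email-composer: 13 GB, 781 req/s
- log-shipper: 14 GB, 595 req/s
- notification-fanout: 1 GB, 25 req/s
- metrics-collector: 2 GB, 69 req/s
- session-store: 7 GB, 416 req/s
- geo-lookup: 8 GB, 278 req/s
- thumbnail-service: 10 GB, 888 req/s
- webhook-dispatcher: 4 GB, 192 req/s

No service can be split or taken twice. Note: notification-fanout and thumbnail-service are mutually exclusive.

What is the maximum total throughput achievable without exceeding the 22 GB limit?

Ranking by ratio (throughput/GB): thumbnail-service 88.80, auth-service 61.75, email-composer 60.08.
Taking auth-service + thumbnail-service: 22 GB used, 1629 in throughput.
Next best is session-store + thumbnail-service + webhook-dispatcher at 1496 (21 GB) — short by 133.

1629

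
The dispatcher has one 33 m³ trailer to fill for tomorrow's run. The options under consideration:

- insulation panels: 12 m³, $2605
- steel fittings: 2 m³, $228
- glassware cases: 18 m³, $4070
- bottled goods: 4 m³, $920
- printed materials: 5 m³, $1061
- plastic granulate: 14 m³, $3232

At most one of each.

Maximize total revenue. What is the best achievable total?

7302

Filling by ratio: insulation panels + steel fittings + bottled goods + plastic granulate for 6985, with 1 m³ left unused.
The 18 m³ tied up in insulation panels and steel fittings and bottled goods is better spent on glassware cases — total rises to 7302 (32 m³).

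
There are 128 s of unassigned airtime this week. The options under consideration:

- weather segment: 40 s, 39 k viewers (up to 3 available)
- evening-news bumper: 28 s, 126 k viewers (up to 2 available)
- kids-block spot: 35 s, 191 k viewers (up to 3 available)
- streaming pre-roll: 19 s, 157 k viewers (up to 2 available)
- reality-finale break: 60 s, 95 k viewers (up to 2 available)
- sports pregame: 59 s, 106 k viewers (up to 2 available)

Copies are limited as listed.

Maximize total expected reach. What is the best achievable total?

The ratio heuristic lands on 2×kids-block spot + 2×streaming pre-roll (696) but leaves 20 s idle.
The 19 s tied up in streaming pre-roll is better spent on kids-block spot — total rises to 730 (124 s).
No other feasible combination exceeds 730.

730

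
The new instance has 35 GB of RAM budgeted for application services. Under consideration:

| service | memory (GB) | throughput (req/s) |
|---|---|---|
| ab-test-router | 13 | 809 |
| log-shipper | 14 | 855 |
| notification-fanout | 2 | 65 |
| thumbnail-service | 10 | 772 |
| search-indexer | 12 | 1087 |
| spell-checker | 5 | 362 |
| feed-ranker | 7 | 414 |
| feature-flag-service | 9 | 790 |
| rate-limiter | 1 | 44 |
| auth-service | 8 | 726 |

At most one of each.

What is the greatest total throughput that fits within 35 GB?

3009

By throughput per GB: auth-service 90.75, search-indexer 90.58, feature-flag-service 87.78, thumbnail-service 77.20 lead.
Search-indexer + spell-checker + feature-flag-service + rate-limiter + auth-service uses 35 of the 35 GB and totals 3009.
Nothing else within 35 GB beats 3009.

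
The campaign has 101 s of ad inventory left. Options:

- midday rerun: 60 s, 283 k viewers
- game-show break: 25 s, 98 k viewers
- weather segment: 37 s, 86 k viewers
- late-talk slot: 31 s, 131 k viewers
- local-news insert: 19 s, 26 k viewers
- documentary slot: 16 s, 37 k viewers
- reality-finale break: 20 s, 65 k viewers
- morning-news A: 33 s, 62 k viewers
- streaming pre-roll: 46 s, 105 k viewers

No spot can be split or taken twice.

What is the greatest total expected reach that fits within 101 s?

418

Taking the top-ratio spots first gives midday rerun + late-talk slot for 414 (91 s).
The 31 s tied up in late-talk slot is better spent on game-show break + documentary slot — total rises to 418 (101 s).
Nothing else within 101 s beats 418.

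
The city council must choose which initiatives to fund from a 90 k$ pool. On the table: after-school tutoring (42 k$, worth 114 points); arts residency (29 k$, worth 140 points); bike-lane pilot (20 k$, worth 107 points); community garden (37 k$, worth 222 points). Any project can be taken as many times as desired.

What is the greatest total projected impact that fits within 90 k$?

Greedy by ratio would take 2×community garden: 74 k$ used, total 444.
Dropping community garden frees 37 k$; slotting in arts residency + bike-lane pilot (49 k$) lifts the total to 469 at 86 k$.
That's the maximum — no swap from here does better than 469.

469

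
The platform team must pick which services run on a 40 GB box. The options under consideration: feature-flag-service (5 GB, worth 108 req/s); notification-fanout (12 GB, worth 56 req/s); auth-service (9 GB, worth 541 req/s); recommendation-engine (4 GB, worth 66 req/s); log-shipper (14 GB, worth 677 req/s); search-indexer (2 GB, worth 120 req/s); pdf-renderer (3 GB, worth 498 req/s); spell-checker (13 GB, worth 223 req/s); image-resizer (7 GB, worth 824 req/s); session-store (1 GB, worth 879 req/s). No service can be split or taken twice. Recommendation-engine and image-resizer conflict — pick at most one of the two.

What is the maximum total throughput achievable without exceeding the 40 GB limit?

Best packing: auth-service + log-shipper + search-indexer + pdf-renderer + image-resizer + session-store — 36 GB, 3539 total.
An exhaustive check of the 1024 subsets confirms 3539.

3539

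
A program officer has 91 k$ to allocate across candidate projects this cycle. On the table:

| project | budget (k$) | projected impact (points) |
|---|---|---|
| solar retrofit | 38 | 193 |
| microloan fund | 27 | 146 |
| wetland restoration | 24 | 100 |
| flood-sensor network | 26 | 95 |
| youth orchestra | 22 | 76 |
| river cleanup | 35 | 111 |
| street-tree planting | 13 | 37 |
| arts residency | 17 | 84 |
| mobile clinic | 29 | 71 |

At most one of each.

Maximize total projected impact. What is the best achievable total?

439

The ratio heuristic lands on solar retrofit + microloan fund + arts residency (423) but leaves 9 k$ idle.
The 17 k$ tied up in arts residency is better spent on wetland restoration — total rises to 439 (89 k$).
Runner-up solar retrofit + microloan fund + flood-sensor network tops out at 434.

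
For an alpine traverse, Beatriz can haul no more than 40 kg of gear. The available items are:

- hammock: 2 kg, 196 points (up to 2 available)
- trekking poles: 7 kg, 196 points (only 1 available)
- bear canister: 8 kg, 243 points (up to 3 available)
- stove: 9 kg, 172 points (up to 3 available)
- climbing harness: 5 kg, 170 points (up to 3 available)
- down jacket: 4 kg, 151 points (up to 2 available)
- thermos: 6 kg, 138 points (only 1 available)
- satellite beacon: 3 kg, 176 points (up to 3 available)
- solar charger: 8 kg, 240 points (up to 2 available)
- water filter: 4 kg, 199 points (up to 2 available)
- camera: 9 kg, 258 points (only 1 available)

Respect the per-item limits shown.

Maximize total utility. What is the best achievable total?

Greedy by ratio would take 2×hammock + 2×climbing harness + 2×down jacket + 3×satellite beacon + 2×water filter: 39 kg used, total 1960.
Replace down jacket with climbing harness: the trade gains 19 net, giving 1979 at 40 kg.
Nothing else within 40 kg beats 1979.

1979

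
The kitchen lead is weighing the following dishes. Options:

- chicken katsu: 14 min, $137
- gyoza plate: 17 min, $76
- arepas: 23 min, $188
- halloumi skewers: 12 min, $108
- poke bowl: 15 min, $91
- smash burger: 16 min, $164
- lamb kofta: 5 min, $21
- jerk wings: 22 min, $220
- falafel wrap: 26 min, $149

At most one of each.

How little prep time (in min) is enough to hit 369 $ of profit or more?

Minimise min subject to total profit ≥ 369.
Taking smash burger + jerk wings gives 384 (≥ 369) for 38 min.
No combination under 38 min hits 369.

38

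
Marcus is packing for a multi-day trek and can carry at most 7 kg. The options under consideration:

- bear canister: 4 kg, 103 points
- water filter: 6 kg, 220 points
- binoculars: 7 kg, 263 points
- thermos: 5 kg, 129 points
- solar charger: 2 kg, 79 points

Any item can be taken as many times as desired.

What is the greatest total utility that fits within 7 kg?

By utility per kg: solar charger 39.50, binoculars 37.57, water filter 36.67, thermos 25.80 lead.
Greedy by ratio would take 3×solar charger: 6 kg used, total 237.
The 6 kg tied up in 3×solar charger is better spent on binoculars — total rises to 263 (7 kg).

263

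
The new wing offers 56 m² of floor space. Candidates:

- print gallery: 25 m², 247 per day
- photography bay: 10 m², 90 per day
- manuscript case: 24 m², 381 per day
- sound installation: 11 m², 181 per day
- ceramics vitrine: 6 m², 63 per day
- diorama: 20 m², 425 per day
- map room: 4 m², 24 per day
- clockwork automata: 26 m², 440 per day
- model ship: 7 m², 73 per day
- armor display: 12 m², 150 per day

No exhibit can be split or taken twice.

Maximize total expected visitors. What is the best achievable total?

Ranking by ratio (expected visitors/m²): diorama 21.25, clockwork automata 16.92, sound installation 16.45, manuscript case 15.88.
Greedy by ratio would take ceramics vitrine + diorama + map room + clockwork automata: 56 m² used, total 952.
But manuscript case + sound installation + diorama fits in 55 m² and reaches 987.
Next best is manuscript case + diorama + armor display at 956 (56 m²) — short by 31.

987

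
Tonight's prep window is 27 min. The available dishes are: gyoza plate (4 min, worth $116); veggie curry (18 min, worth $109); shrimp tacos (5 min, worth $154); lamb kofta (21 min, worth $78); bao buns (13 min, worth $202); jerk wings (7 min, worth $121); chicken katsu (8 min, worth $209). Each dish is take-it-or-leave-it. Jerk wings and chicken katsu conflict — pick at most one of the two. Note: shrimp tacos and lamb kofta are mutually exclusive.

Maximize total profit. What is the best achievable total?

By profit per min: shrimp tacos 30.80, gyoza plate 29.00, chicken katsu 26.12, jerk wings 17.29 lead.
Best packing: shrimp tacos + bao buns + chicken katsu — 26 min, 565 total.
That's the maximum — no feasible swap from here does better than 565.

565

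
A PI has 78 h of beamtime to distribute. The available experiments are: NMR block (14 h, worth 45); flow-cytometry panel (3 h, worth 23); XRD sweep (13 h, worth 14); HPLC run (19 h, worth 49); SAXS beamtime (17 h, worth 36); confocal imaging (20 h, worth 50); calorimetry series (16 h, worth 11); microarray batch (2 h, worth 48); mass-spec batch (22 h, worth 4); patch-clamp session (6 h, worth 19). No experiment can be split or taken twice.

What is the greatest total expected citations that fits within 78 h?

251

Taking the top-ratio experiments first gives NMR block + flow-cytometry panel + XRD sweep + HPLC run + confocal imaging + microarray batch + patch-clamp session for 248 (77 h).
Replace XRD sweep and patch-clamp session with SAXS beamtime: the trade gains 3 net, giving 251 at 75 h.
Next best is NMR block + flow-cytometry panel + XRD sweep + HPLC run + confocal imaging + microarray batch + patch-clamp session at 248 (77 h) — short by 3.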